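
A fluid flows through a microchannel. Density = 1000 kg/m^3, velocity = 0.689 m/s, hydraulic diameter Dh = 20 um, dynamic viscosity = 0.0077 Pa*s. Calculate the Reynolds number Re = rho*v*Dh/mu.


Step 1: Convert Dh to meters: Dh = 20e-6 m
Step 2: Re = rho * v * Dh / mu
Re = 1000 * 0.689 * 20e-6 / 0.0077
Re = 1.79


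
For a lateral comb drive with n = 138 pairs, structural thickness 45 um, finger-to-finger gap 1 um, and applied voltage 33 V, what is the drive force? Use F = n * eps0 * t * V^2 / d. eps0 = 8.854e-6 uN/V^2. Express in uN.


Step 1: Parameters: n=138, eps0=8.854e-6 uN/V^2, t=45 um, V=33 V, d=1 um
Step 2: V^2 = 1089
Step 3: F = 138 * 8.854e-6 * 45 * 1089 / 1
F = 59.877 uN


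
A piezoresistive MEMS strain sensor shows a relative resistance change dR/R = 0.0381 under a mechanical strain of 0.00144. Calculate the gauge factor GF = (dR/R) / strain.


Step 1: Identify values.
dR/R = 0.0381, strain = 0.00144
Step 2: GF = (dR/R) / strain = 0.0381 / 0.00144
GF = 26.5


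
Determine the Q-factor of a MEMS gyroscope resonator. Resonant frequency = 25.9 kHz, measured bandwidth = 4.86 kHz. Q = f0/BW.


Step 1: Q = f0 / bandwidth
Step 2: Q = 25.9 / 4.86
Q = 5.3


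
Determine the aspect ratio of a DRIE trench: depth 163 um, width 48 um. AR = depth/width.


Step 1: AR = depth / width
Step 2: AR = 163 / 48
AR = 3.4


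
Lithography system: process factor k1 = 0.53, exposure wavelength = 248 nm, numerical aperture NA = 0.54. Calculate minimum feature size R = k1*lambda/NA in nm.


Step 1: Identify values: k1 = 0.53, lambda = 248 nm, NA = 0.54
Step 2: R = k1 * lambda / NA
R = 0.53 * 248 / 0.54
R = 243.4 nm


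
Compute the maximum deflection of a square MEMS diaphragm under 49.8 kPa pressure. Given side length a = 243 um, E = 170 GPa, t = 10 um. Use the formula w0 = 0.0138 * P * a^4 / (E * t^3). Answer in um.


Step 1: Convert pressure to compatible units (E is in GPa, so P in GPa).
P = 49.8 kPa = 49.8e-6 GPa
Step 2: Compute numerator: 0.0138 * P * a^4.
a^4 = 243^4 = 3486784401
numerator = 0.0138 * 49.8e-6 * 3486784401 = 2.3963e+03
Step 3: Compute denominator: E * t^3 = 170 * 10^3 = 170000
Step 4: w0 = numerator / denominator = 2.3963e+03 / 170000 = 0.0141 um


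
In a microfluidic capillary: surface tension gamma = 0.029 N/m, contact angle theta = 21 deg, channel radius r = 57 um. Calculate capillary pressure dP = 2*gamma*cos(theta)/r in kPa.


Step 1: cos(21 deg) = 0.9336
Step 2: Convert r to m: r = 57e-6 m
Step 3: dP = 2 * 0.029 * 0.9336 / 57e-6 = 950.0 Pa
Step 4: Convert Pa to kPa (divide by 1000).
dP = 0.95 kPa


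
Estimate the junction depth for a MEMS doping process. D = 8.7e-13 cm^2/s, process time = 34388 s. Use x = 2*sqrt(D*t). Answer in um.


Step 1: Compute D*t = 8.7e-13 * 34388 = 2.991756e-08 cm^2
Step 2: sqrt(D*t) = 1.72967e-04 cm
Step 3: x = 2 * 1.72967e-04 cm = 3.45934e-04 cm
Step 4: Convert to um (1 cm = 1e4 um): x = 3.459 um


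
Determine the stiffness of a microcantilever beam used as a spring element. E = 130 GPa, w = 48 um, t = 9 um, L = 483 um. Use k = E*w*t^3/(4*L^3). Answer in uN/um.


Step 1: Convert E to consistent units (1 GPa = 1000 uN/um^2).
E = 130 GPa = 130000 uN/um^2
Step 2: Compute t^3 = 9^3 = 729
Step 3: Compute L^3 = 483^3 = 112678587
Step 4: k = 130000 * 48 * 729 / (4 * 112678587)
k = 10.0928 uN/um


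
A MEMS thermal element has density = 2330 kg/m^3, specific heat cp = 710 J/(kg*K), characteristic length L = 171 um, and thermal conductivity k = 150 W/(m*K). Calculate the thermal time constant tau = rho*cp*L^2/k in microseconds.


Step 1: Convert L to m: L = 171e-6 m
Step 2: L^2 = (171e-6)^2 = 2.9241e-08 m^2
Step 3: tau = 2330 * 710 * 2.9241e-08 / 150 = 3.2248924e-04 s
Step 4: Convert to microseconds (multiply by 1e6).
tau = 322.489 us


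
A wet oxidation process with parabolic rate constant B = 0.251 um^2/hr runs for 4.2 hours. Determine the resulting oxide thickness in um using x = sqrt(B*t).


Step 1: Compute B*t = 0.251 * 4.2 = 1.0542
Step 2: x = sqrt(1.0542)
x = 1.027 um


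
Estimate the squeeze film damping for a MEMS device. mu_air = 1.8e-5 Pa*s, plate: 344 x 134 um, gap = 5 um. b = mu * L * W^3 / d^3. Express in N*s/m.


Step 1: Convert to SI.
L = 344e-6 m, W = 134e-6 m, d = 5e-6 m
Step 2: W^3 = (134e-6)^3 = 2.41e-12 m^3
Step 3: d^3 = (5e-6)^3 = 1.25e-16 m^3
Step 4: b = 1.8e-5 * 344e-6 * 2.41e-12 / 1.25e-16
b = 1.19e-04 N*s/m


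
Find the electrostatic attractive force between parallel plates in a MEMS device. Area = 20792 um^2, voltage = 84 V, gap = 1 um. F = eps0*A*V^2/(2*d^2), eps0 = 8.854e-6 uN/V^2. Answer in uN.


Step 1: Identify parameters.
eps0 = 8.854e-6 uN/V^2, A = 20792 um^2, V = 84 V, d = 1 um
Step 2: Compute V^2 = 84^2 = 7056
Step 3: Compute d^2 = 1^2 = 1
Step 4: F = 0.5 * 8.854e-6 * 20792 * 7056 / 1
F = 649.478 uN


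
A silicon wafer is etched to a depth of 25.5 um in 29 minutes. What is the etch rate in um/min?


Step 1: Etch rate = depth / time
Step 2: rate = 25.5 / 29
rate = 0.879 um/min


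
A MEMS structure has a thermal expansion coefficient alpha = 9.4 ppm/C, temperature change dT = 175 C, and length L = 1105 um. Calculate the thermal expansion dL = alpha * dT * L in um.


Step 1: Convert CTE: alpha = 9.4 ppm/C = 9.4e-6 /C
Step 2: dL = 9.4e-6 * 175 * 1105
dL = 1.8177 um


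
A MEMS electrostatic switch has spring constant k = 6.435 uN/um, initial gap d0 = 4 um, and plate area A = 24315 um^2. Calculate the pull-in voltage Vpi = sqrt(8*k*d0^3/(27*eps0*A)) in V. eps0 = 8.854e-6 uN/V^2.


Step 1: Compute numerator: 8 * k * d0^3 = 8 * 6.435 * 4^3 = 3294.72
Step 2: Compute denominator: 27 * eps0 * A = 27 * 8.854e-6 * 24315 = 5.812695
Step 3: Vpi = sqrt(3294.72 / 5.812695)
Vpi = 23.81 V


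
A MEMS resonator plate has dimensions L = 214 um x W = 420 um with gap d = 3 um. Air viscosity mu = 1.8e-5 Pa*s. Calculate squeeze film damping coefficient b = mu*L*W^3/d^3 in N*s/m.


Step 1: Convert to SI.
L = 214e-6 m, W = 420e-6 m, d = 3e-6 m
Step 2: W^3 = (420e-6)^3 = 7.41e-11 m^3
Step 3: d^3 = (3e-6)^3 = 2.70e-17 m^3
Step 4: b = 1.8e-5 * 214e-6 * 7.41e-11 / 2.70e-17
b = 1.06e-02 N*s/m


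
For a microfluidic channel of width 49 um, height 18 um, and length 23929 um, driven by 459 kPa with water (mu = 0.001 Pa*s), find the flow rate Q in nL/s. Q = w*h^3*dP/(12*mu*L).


Step 1: Convert all dimensions to SI (meters).
w = 49e-6 m, h = 18e-6 m, L = 23929e-6 m, dP = 459e3 Pa
Step 2: Q = w * h^3 * dP / (12 * mu * L)
Q = 49e-6 * (18e-6)^3 * 459e3 / (12 * 0.001 * 23929e-6) = 4.567941e-10 m^3/s
Step 3: Convert Q from m^3/s to nL/s (1 m^3 = 1e12 nL, so multiply by 1e12).
Q = 456.794 nL/s


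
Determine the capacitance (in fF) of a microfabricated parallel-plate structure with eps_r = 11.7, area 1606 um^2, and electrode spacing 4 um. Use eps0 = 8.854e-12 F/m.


Step 1: Convert area to m^2: A = 1606e-12 m^2
Step 2: Convert gap to m: d = 4e-6 m
Step 3: C = eps0 * eps_r * A / d
C = 8.854e-12 * 11.7 * 1606e-12 / 4e-6
Step 4: Convert to fF (multiply by 1e15).
C = 41.59 fF


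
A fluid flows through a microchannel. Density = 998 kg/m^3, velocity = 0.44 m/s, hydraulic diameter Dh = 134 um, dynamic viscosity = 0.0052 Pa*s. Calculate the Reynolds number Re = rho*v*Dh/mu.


Step 1: Convert Dh to meters: Dh = 134e-6 m
Step 2: Re = rho * v * Dh / mu
Re = 998 * 0.44 * 134e-6 / 0.0052
Re = 11.316


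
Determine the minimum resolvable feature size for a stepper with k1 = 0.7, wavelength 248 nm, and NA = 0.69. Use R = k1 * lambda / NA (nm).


Step 1: Identify values: k1 = 0.7, lambda = 248 nm, NA = 0.69
Step 2: R = k1 * lambda / NA
R = 0.7 * 248 / 0.69
R = 251.6 nm


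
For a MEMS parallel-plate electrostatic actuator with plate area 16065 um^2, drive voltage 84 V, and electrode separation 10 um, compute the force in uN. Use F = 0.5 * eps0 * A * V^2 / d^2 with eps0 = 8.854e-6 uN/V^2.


Step 1: Identify parameters.
eps0 = 8.854e-6 uN/V^2, A = 16065 um^2, V = 84 V, d = 10 um
Step 2: Compute V^2 = 84^2 = 7056
Step 3: Compute d^2 = 10^2 = 100
Step 4: F = 0.5 * 8.854e-6 * 16065 * 7056 / 100
F = 5.018 uN


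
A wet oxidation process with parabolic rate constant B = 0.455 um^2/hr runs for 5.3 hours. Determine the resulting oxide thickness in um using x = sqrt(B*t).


Step 1: Compute B*t = 0.455 * 5.3 = 2.4115
Step 2: x = sqrt(2.4115)
x = 1.553 um


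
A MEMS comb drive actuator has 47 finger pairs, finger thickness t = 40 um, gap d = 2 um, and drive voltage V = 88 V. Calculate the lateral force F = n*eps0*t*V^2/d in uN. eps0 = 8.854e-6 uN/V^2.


Step 1: Parameters: n=47, eps0=8.854e-6 uN/V^2, t=40 um, V=88 V, d=2 um
Step 2: V^2 = 7744
Step 3: F = 47 * 8.854e-6 * 40 * 7744 / 2
F = 64.451 uN


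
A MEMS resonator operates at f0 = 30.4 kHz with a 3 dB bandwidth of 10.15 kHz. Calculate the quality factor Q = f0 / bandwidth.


Step 1: Q = f0 / bandwidth
Step 2: Q = 30.4 / 10.15
Q = 3.0


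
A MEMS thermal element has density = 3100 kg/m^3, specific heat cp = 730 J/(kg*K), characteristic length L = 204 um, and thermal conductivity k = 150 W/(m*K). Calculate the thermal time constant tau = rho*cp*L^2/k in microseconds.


Step 1: Convert L to m: L = 204e-6 m
Step 2: L^2 = (204e-6)^2 = 4.1616e-08 m^2
Step 3: tau = 3100 * 730 * 4.1616e-08 / 150 = 6.2784672e-04 s
Step 4: Convert to microseconds (multiply by 1e6).
tau = 627.847 us


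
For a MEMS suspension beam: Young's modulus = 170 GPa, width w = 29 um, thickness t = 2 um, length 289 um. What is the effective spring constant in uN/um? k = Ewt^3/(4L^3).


Step 1: Convert E to consistent units (1 GPa = 1000 uN/um^2).
E = 170 GPa = 170000 uN/um^2
Step 2: Compute t^3 = 2^3 = 8
Step 3: Compute L^3 = 289^3 = 24137569
Step 4: k = 170000 * 29 * 8 / (4 * 24137569)
k = 0.4085 uN/um


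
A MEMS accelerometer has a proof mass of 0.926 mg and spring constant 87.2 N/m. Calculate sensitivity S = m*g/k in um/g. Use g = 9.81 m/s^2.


Step 1: Convert mass: m = 0.926 mg = 9.26e-07 kg
Step 2: S = m * g / k = 9.26e-07 * 9.81 / 87.2
Step 3: S = 1.04e-07 m/g
Step 4: Convert to um/g: S = 0.104 um/g


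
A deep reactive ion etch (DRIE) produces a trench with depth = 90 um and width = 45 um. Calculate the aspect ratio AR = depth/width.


Step 1: AR = depth / width
Step 2: AR = 90 / 45
AR = 2.0


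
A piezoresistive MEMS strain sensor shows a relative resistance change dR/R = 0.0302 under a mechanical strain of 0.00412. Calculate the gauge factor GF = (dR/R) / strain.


Step 1: Identify values.
dR/R = 0.0302, strain = 0.00412
Step 2: GF = (dR/R) / strain = 0.0302 / 0.00412
GF = 7.3


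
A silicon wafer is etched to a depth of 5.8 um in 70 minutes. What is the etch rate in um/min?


Step 1: Etch rate = depth / time
Step 2: rate = 5.8 / 70
rate = 0.083 um/min


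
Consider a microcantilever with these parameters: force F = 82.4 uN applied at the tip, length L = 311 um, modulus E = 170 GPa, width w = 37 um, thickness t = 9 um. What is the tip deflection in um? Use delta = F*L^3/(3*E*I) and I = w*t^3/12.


Step 1: Calculate the second moment of area.
I = w * t^3 / 12 = 37 * 9^3 / 12 = 2247.75 um^4
Step 2: Convert E to consistent units (1 GPa = 1000 uN/um^2).
E = 170 GPa = 170000 uN/um^2
Step 3: Calculate tip deflection.
delta = F * L^3 / (3 * E * I)
delta = 82.4 * 311^3 / (3 * 170000 * 2247.75)
delta = 2.1622 um


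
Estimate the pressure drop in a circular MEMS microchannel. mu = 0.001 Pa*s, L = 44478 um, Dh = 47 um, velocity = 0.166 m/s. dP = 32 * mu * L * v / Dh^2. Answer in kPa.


Step 1: Convert to SI: L = 44478e-6 m, Dh = 47e-6 m
Step 2: dP = 32 * 0.001 * 44478e-6 * 0.166 / (47e-6)^2
Step 3: dP = 106956.60 Pa
Step 4: Convert to kPa: dP = 106.96 kPa


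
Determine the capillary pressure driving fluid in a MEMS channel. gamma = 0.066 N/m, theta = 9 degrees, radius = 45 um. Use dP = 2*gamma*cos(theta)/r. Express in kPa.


Step 1: cos(9 deg) = 0.9877
Step 2: Convert r to m: r = 45e-6 m
Step 3: dP = 2 * 0.066 * 0.9877 / 45e-6 = 2897.3 Pa
Step 4: Convert Pa to kPa (divide by 1000).
dP = 2.9 kPa


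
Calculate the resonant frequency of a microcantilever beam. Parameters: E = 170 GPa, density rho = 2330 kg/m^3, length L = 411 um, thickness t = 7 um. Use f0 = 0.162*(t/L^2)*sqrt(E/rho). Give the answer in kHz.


Step 1: Convert units to SI.
t_SI = 7e-6 m, L_SI = 411e-6 m
Step 2: Calculate sqrt(E/rho).
sqrt(170e9 / 2330) = 8541.74 m/s
Step 3: Compute f0.
f0 = 0.162 * 7e-6 / (411e-6)^2 * 8541.74 = 57342.4 Hz = 57.34 kHz


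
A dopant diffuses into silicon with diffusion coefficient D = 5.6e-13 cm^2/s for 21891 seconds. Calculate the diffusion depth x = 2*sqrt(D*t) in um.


Step 1: Compute D*t = 5.6e-13 * 21891 = 1.225896e-08 cm^2
Step 2: sqrt(D*t) = 1.1072e-04 cm
Step 3: x = 2 * 1.1072e-04 cm = 2.2144e-04 cm
Step 4: Convert to um (1 cm = 1e4 um): x = 2.214 um


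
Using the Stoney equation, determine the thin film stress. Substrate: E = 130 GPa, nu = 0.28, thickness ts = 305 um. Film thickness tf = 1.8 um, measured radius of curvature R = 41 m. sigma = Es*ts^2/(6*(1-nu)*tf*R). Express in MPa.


Step 1: Compute numerator: Es * ts^2 = 130 * 305^2 = 12093250 (GPa*um^2)
Step 2: Compute denominator (R in um): 6*(1-nu)*tf*R = 6*0.72*1.8*41e6 = 318816000.0 (um^2)
Step 3: sigma (GPa) = 12093250 / 318816000.0 = 3.7932e-02 GPa
Step 4: Convert to MPa (x1000): sigma = 37.9 MPa


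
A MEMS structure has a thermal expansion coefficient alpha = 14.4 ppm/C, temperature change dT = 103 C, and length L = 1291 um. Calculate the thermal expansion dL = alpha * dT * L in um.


Step 1: Convert CTE: alpha = 14.4 ppm/C = 14.4e-6 /C
Step 2: dL = 14.4e-6 * 103 * 1291
dL = 1.9148 um


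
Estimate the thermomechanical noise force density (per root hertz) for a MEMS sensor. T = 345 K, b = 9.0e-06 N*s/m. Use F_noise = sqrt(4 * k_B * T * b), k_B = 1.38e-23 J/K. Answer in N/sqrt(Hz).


Step 1: Compute 4 * k_B * T * b
= 4 * 1.38e-23 * 345 * 9.0e-06
= 1.7140e-25 N^2/Hz
Step 2: F_noise = sqrt(1.7140e-25)
F_noise = 4.14e-13 N/sqrt(Hz)


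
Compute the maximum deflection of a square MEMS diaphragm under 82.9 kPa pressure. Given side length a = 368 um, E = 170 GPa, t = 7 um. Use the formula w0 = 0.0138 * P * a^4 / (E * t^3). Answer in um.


Step 1: Convert pressure to compatible units (E is in GPa, so P in GPa).
P = 82.9 kPa = 82.9e-6 GPa
Step 2: Compute numerator: 0.0138 * P * a^4.
a^4 = 368^4 = 18339659776
numerator = 0.0138 * 82.9e-6 * 18339659776 = 2.09809e+04
Step 3: Compute denominator: E * t^3 = 170 * 7^3 = 58310
Step 4: w0 = numerator / denominator = 2.09809e+04 / 58310 = 0.3598 um


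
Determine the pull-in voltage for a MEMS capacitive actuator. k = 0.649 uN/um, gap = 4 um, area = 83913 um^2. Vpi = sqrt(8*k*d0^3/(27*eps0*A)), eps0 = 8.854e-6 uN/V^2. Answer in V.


Step 1: Compute numerator: 8 * k * d0^3 = 8 * 0.649 * 4^3 = 332.288
Step 2: Compute denominator: 27 * eps0 * A = 27 * 8.854e-6 * 83913 = 20.060074
Step 3: Vpi = sqrt(332.288 / 20.060074)
Vpi = 4.07 V


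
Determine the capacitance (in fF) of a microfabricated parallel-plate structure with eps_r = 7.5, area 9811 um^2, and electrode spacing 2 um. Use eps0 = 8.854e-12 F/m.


Step 1: Convert area to m^2: A = 9811e-12 m^2
Step 2: Convert gap to m: d = 2e-6 m
Step 3: C = eps0 * eps_r * A / d
C = 8.854e-12 * 7.5 * 9811e-12 / 2e-6
Step 4: Convert to fF (multiply by 1e15).
C = 325.75 fF


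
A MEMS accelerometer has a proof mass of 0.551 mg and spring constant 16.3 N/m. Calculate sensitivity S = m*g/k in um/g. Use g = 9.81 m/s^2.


Step 1: Convert mass: m = 0.551 mg = 5.51e-07 kg
Step 2: S = m * g / k = 5.51e-07 * 9.81 / 16.3
Step 3: S = 3.32e-07 m/g
Step 4: Convert to um/g: S = 0.332 um/g


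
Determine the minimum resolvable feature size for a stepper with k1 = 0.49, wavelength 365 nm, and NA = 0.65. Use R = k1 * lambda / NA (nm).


Step 1: Identify values: k1 = 0.49, lambda = 365 nm, NA = 0.65
Step 2: R = k1 * lambda / NA
R = 0.49 * 365 / 0.65
R = 275.2 nm


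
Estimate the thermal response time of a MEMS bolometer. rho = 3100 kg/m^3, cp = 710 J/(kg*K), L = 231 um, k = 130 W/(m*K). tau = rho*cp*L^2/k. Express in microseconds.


Step 1: Convert L to m: L = 231e-6 m
Step 2: L^2 = (231e-6)^2 = 5.3361e-08 m^2
Step 3: tau = 3100 * 710 * 5.3361e-08 / 130 = 9.0344278e-04 s
Step 4: Convert to microseconds (multiply by 1e6).
tau = 903.443 us


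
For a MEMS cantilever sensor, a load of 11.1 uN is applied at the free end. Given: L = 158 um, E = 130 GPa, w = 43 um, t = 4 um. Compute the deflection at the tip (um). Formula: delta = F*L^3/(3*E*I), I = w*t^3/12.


Step 1: Calculate the second moment of area.
I = w * t^3 / 12 = 43 * 4^3 / 12 = 229.3333 um^4
Step 2: Convert E to consistent units (1 GPa = 1000 uN/um^2).
E = 130 GPa = 130000 uN/um^2
Step 3: Calculate tip deflection.
delta = F * L^3 / (3 * E * I)
delta = 11.1 * 158^3 / (3 * 130000 * 229.3333)
delta = 0.4895 um


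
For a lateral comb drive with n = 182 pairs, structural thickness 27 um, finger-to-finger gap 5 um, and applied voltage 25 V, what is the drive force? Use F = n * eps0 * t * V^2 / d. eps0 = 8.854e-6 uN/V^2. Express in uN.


Step 1: Parameters: n=182, eps0=8.854e-6 uN/V^2, t=27 um, V=25 V, d=5 um
Step 2: V^2 = 625
Step 3: F = 182 * 8.854e-6 * 27 * 625 / 5
F = 5.439 uN


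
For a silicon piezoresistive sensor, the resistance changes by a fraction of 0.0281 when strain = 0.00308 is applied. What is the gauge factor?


Step 1: Identify values.
dR/R = 0.0281, strain = 0.00308
Step 2: GF = (dR/R) / strain = 0.0281 / 0.00308
GF = 9.1


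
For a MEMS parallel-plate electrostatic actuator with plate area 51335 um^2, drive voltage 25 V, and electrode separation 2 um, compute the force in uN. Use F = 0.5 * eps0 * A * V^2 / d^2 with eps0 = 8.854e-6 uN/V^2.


Step 1: Identify parameters.
eps0 = 8.854e-6 uN/V^2, A = 51335 um^2, V = 25 V, d = 2 um
Step 2: Compute V^2 = 25^2 = 625
Step 3: Compute d^2 = 2^2 = 4
Step 4: F = 0.5 * 8.854e-6 * 51335 * 625 / 4
F = 35.509 uN


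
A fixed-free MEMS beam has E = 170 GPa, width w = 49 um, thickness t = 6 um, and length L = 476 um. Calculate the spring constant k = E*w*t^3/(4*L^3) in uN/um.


Step 1: Convert E to consistent units (1 GPa = 1000 uN/um^2).
E = 170 GPa = 170000 uN/um^2
Step 2: Compute t^3 = 6^3 = 216
Step 3: Compute L^3 = 476^3 = 107850176
Step 4: k = 170000 * 49 * 216 / (4 * 107850176)
k = 4.1708 uN/um


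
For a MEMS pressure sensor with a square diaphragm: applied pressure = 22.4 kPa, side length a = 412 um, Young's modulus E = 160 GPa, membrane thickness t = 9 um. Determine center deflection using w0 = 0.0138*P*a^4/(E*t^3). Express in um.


Step 1: Convert pressure to compatible units (E is in GPa, so P in GPa).
P = 22.4 kPa = 22.4e-6 GPa
Step 2: Compute numerator: 0.0138 * P * a^4.
a^4 = 412^4 = 28813025536
numerator = 0.0138 * 22.4e-6 * 28813025536 = 8.9067e+03
Step 3: Compute denominator: E * t^3 = 160 * 9^3 = 116640
Step 4: w0 = numerator / denominator = 8.9067e+03 / 116640 = 0.0764 um


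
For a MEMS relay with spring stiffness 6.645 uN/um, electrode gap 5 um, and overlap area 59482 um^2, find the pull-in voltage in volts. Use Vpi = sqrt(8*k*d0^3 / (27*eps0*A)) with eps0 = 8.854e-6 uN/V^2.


Step 1: Compute numerator: 8 * k * d0^3 = 8 * 6.645 * 5^3 = 6645.0
Step 2: Compute denominator: 27 * eps0 * A = 27 * 8.854e-6 * 59482 = 14.219648
Step 3: Vpi = sqrt(6645.0 / 14.219648)
Vpi = 21.62 V


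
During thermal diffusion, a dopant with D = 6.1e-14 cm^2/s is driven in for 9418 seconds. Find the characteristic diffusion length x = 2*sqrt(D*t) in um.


Step 1: Compute D*t = 6.1e-14 * 9418 = 5.74498e-10 cm^2
Step 2: sqrt(D*t) = 2.3969e-05 cm
Step 3: x = 2 * 2.3969e-05 cm = 4.7938e-05 cm
Step 4: Convert to um (1 cm = 1e4 um): x = 0.479 um


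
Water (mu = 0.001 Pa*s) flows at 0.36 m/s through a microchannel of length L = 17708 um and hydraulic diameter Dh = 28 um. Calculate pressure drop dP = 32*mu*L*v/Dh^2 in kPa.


Step 1: Convert to SI: L = 17708e-6 m, Dh = 28e-6 m
Step 2: dP = 32 * 0.001 * 17708e-6 * 0.36 / (28e-6)^2
Step 3: dP = 260199.18 Pa
Step 4: Convert to kPa: dP = 260.2 kPa


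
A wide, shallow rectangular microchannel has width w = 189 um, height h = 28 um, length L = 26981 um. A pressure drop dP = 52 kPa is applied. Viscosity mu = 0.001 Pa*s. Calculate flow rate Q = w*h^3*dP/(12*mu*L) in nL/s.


Step 1: Convert all dimensions to SI (meters).
w = 189e-6 m, h = 28e-6 m, L = 26981e-6 m, dP = 52e3 Pa
Step 2: Q = w * h^3 * dP / (12 * mu * L)
Q = 189e-6 * (28e-6)^3 * 52e3 / (12 * 0.001 * 26981e-6) = 6.6634624e-10 m^3/s
Step 3: Convert Q from m^3/s to nL/s (1 m^3 = 1e12 nL, so multiply by 1e12).
Q = 666.346 nL/s


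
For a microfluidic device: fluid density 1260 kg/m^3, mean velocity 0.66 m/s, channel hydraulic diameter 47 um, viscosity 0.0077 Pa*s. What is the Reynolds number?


Step 1: Convert Dh to meters: Dh = 47e-6 m
Step 2: Re = rho * v * Dh / mu
Re = 1260 * 0.66 * 47e-6 / 0.0077
Re = 5.076


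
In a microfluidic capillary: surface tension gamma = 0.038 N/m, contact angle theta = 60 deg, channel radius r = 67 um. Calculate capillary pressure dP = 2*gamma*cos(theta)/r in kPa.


Step 1: cos(60 deg) = 0.5
Step 2: Convert r to m: r = 67e-6 m
Step 3: dP = 2 * 0.038 * 0.5 / 67e-6 = 567.2 Pa
Step 4: Convert Pa to kPa (divide by 1000).
dP = 0.57 kPa


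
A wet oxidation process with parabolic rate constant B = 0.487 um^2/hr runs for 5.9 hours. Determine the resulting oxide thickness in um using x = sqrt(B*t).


Step 1: Compute B*t = 0.487 * 5.9 = 2.8733
Step 2: x = sqrt(2.8733)
x = 1.695 um


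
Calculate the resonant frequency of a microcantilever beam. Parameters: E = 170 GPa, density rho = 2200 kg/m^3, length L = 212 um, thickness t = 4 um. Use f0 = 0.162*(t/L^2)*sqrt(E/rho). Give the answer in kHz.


Step 1: Convert units to SI.
t_SI = 4e-6 m, L_SI = 212e-6 m
Step 2: Calculate sqrt(E/rho).
sqrt(170e9 / 2200) = 8790.49 m/s
Step 3: Compute f0.
f0 = 0.162 * 4e-6 / (212e-6)^2 * 8790.49 = 126740.8 Hz = 126.74 kHz


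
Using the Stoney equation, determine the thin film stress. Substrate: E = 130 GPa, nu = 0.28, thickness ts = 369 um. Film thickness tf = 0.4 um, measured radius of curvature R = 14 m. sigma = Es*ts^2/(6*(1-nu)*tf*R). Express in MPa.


Step 1: Compute numerator: Es * ts^2 = 130 * 369^2 = 17700930 (GPa*um^2)
Step 2: Compute denominator (R in um): 6*(1-nu)*tf*R = 6*0.72*0.4*14e6 = 24192000.0 (um^2)
Step 3: sigma (GPa) = 17700930 / 24192000.0 = 7.31685e-01 GPa
Step 4: Convert to MPa (x1000): sigma = 731.7 MPa


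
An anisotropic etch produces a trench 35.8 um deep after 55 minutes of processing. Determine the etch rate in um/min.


Step 1: Etch rate = depth / time
Step 2: rate = 35.8 / 55
rate = 0.651 um/min


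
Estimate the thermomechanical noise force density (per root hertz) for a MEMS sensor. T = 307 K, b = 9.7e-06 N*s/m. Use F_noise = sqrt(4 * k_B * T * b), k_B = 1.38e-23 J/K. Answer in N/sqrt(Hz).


Step 1: Compute 4 * k_B * T * b
= 4 * 1.38e-23 * 307 * 9.7e-06
= 1.6438e-25 N^2/Hz
Step 2: F_noise = sqrt(1.6438e-25)
F_noise = 4.05e-13 N/sqrt(Hz)


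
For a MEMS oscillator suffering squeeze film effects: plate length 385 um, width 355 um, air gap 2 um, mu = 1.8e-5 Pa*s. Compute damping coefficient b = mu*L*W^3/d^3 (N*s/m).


Step 1: Convert to SI.
L = 385e-6 m, W = 355e-6 m, d = 2e-6 m
Step 2: W^3 = (355e-6)^3 = 4.47e-11 m^3
Step 3: d^3 = (2e-6)^3 = 8.00e-18 m^3
Step 4: b = 1.8e-5 * 385e-6 * 4.47e-11 / 8.00e-18
b = 3.88e-02 N*s/m


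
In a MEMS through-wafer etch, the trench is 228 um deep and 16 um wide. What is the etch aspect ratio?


Step 1: AR = depth / width
Step 2: AR = 228 / 16
AR = 14.3


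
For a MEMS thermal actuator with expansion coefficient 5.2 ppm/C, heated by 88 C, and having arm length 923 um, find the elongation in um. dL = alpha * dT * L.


Step 1: Convert CTE: alpha = 5.2 ppm/C = 5.2e-6 /C
Step 2: dL = 5.2e-6 * 88 * 923
dL = 0.4224 um


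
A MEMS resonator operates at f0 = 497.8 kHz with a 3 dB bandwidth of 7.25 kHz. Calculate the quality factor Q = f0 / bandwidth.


Step 1: Q = f0 / bandwidth
Step 2: Q = 497.8 / 7.25
Q = 68.7


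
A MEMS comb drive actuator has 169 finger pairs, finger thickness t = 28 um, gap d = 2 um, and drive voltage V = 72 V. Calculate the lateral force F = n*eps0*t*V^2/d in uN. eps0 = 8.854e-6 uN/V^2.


Step 1: Parameters: n=169, eps0=8.854e-6 uN/V^2, t=28 um, V=72 V, d=2 um
Step 2: V^2 = 5184
Step 3: F = 169 * 8.854e-6 * 28 * 5184 / 2
F = 108.597 uN


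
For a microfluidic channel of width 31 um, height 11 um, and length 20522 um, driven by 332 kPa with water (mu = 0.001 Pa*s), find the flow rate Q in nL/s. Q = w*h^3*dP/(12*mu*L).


Step 1: Convert all dimensions to SI (meters).
w = 31e-6 m, h = 11e-6 m, L = 20522e-6 m, dP = 332e3 Pa
Step 2: Q = w * h^3 * dP / (12 * mu * L)
Q = 31e-6 * (11e-6)^3 * 332e3 / (12 * 0.001 * 20522e-6) = 5.562588e-11 m^3/s
Step 3: Convert Q from m^3/s to nL/s (1 m^3 = 1e12 nL, so multiply by 1e12).
Q = 55.626 nL/s


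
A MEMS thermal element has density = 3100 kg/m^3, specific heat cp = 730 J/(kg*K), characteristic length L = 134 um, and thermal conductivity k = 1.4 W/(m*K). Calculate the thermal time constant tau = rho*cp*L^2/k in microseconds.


Step 1: Convert L to m: L = 134e-6 m
Step 2: L^2 = (134e-6)^2 = 1.7956e-08 m^2
Step 3: tau = 3100 * 730 * 1.7956e-08 / 1.4 = 2.902459143e-02 s
Step 4: Convert to microseconds (multiply by 1e6).
tau = 29024.591 us


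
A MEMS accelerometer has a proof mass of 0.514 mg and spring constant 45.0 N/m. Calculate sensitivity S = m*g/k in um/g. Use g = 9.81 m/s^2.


Step 1: Convert mass: m = 0.514 mg = 5.14e-07 kg
Step 2: S = m * g / k = 5.14e-07 * 9.81 / 45.0
Step 3: S = 1.12e-07 m/g
Step 4: Convert to um/g: S = 0.112 um/g


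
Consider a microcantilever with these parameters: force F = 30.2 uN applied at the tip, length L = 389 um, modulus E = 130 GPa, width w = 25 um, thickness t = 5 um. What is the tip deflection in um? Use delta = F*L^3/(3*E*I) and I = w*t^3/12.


Step 1: Calculate the second moment of area.
I = w * t^3 / 12 = 25 * 5^3 / 12 = 260.4167 um^4
Step 2: Convert E to consistent units (1 GPa = 1000 uN/um^2).
E = 130 GPa = 130000 uN/um^2
Step 3: Calculate tip deflection.
delta = F * L^3 / (3 * E * I)
delta = 30.2 * 389^3 / (3 * 130000 * 260.4167)
delta = 17.5034 um


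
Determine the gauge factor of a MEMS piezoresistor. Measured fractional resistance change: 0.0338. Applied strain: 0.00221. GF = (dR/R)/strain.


Step 1: Identify values.
dR/R = 0.0338, strain = 0.00221
Step 2: GF = (dR/R) / strain = 0.0338 / 0.00221
GF = 15.3


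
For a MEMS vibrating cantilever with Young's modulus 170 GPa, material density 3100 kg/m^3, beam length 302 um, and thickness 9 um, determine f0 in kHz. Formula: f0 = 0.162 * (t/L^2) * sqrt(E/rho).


Step 1: Convert units to SI.
t_SI = 9e-6 m, L_SI = 302e-6 m
Step 2: Calculate sqrt(E/rho).
sqrt(170e9 / 3100) = 7405.32 m/s
Step 3: Compute f0.
f0 = 0.162 * 9e-6 / (302e-6)^2 * 7405.32 = 118382.5 Hz = 118.38 kHz


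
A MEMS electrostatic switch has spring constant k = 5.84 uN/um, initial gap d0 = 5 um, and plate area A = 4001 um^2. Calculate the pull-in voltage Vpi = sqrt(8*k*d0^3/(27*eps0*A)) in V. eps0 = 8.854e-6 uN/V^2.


Step 1: Compute numerator: 8 * k * d0^3 = 8 * 5.84 * 5^3 = 5840.0
Step 2: Compute denominator: 27 * eps0 * A = 27 * 8.854e-6 * 4001 = 0.956471
Step 3: Vpi = sqrt(5840.0 / 0.956471)
Vpi = 78.14 V


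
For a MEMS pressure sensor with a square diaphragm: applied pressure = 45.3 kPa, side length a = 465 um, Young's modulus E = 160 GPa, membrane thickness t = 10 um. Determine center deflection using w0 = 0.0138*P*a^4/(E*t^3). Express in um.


Step 1: Convert pressure to compatible units (E is in GPa, so P in GPa).
P = 45.3 kPa = 45.3e-6 GPa
Step 2: Compute numerator: 0.0138 * P * a^4.
a^4 = 465^4 = 46753250625
numerator = 0.0138 * 45.3e-6 * 46753250625 = 2.92273e+04
Step 3: Compute denominator: E * t^3 = 160 * 10^3 = 160000
Step 4: w0 = numerator / denominator = 2.92273e+04 / 160000 = 0.1827 um


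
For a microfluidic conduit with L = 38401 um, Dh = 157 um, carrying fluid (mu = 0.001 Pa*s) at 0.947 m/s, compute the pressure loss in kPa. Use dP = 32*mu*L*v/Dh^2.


Step 1: Convert to SI: L = 38401e-6 m, Dh = 157e-6 m
Step 2: dP = 32 * 0.001 * 38401e-6 * 0.947 / (157e-6)^2
Step 3: dP = 47211.00 Pa
Step 4: Convert to kPa: dP = 47.21 kPa


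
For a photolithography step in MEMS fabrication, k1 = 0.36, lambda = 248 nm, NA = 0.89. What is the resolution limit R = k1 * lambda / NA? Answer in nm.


Step 1: Identify values: k1 = 0.36, lambda = 248 nm, NA = 0.89
Step 2: R = k1 * lambda / NA
R = 0.36 * 248 / 0.89
R = 100.3 nm


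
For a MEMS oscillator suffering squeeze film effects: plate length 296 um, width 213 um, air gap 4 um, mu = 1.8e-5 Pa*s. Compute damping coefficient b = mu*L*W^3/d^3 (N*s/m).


Step 1: Convert to SI.
L = 296e-6 m, W = 213e-6 m, d = 4e-6 m
Step 2: W^3 = (213e-6)^3 = 9.66e-12 m^3
Step 3: d^3 = (4e-6)^3 = 6.40e-17 m^3
Step 4: b = 1.8e-5 * 296e-6 * 9.66e-12 / 6.40e-17
b = 8.04e-04 N*s/m


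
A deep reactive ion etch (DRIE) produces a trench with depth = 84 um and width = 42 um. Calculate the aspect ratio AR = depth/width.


Step 1: AR = depth / width
Step 2: AR = 84 / 42
AR = 2.0


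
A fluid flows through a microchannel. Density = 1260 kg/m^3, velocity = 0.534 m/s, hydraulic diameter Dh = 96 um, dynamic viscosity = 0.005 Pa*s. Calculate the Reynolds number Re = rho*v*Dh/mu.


Step 1: Convert Dh to meters: Dh = 96e-6 m
Step 2: Re = rho * v * Dh / mu
Re = 1260 * 0.534 * 96e-6 / 0.005
Re = 12.919


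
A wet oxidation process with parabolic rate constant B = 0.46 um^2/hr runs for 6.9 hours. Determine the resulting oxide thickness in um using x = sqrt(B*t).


Step 1: Compute B*t = 0.46 * 6.9 = 3.174
Step 2: x = sqrt(3.174)
x = 1.782 um


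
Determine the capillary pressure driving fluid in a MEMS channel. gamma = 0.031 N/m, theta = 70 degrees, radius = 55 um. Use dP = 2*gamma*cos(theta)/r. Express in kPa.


Step 1: cos(70 deg) = 0.342
Step 2: Convert r to m: r = 55e-6 m
Step 3: dP = 2 * 0.031 * 0.342 / 55e-6 = 385.5 Pa
Step 4: Convert Pa to kPa (divide by 1000).
dP = 0.39 kPa


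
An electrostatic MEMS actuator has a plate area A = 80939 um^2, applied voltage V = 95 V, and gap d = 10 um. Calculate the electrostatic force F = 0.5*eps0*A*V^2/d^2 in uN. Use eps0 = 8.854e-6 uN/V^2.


Step 1: Identify parameters.
eps0 = 8.854e-6 uN/V^2, A = 80939 um^2, V = 95 V, d = 10 um
Step 2: Compute V^2 = 95^2 = 9025
Step 3: Compute d^2 = 10^2 = 100
Step 4: F = 0.5 * 8.854e-6 * 80939 * 9025 / 100
F = 32.338 uN


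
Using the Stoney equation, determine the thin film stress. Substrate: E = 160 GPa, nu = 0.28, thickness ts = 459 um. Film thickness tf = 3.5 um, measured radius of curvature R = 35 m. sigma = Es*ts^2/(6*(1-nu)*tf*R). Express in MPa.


Step 1: Compute numerator: Es * ts^2 = 160 * 459^2 = 33708960 (GPa*um^2)
Step 2: Compute denominator (R in um): 6*(1-nu)*tf*R = 6*0.72*3.5*35e6 = 529200000.0 (um^2)
Step 3: sigma (GPa) = 33708960 / 529200000.0 = 6.3698e-02 GPa
Step 4: Convert to MPa (x1000): sigma = 63.7 MPa


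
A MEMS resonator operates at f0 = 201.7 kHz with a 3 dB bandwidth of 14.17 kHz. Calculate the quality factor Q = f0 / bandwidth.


Step 1: Q = f0 / bandwidth
Step 2: Q = 201.7 / 14.17
Q = 14.2


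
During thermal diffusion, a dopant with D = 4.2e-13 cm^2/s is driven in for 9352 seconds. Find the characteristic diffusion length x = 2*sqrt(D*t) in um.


Step 1: Compute D*t = 4.2e-13 * 9352 = 3.92784e-09 cm^2
Step 2: sqrt(D*t) = 6.26725e-05 cm
Step 3: x = 2 * 6.26725e-05 cm = 1.25345e-04 cm
Step 4: Convert to um (1 cm = 1e4 um): x = 1.253 um


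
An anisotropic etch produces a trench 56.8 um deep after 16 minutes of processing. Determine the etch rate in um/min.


Step 1: Etch rate = depth / time
Step 2: rate = 56.8 / 16
rate = 3.55 um/min


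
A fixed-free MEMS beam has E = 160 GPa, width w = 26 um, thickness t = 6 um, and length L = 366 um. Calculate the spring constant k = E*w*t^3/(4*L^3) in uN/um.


Step 1: Convert E to consistent units (1 GPa = 1000 uN/um^2).
E = 160 GPa = 160000 uN/um^2
Step 2: Compute t^3 = 6^3 = 216
Step 3: Compute L^3 = 366^3 = 49027896
Step 4: k = 160000 * 26 * 216 / (4 * 49027896)
k = 4.5819 uN/um


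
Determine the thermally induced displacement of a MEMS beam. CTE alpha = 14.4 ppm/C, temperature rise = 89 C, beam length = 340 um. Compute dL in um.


Step 1: Convert CTE: alpha = 14.4 ppm/C = 14.4e-6 /C
Step 2: dL = 14.4e-6 * 89 * 340
dL = 0.4357 um


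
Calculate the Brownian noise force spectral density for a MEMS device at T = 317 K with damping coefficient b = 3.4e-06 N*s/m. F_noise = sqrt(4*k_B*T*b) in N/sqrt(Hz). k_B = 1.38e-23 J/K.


Step 1: Compute 4 * k_B * T * b
= 4 * 1.38e-23 * 317 * 3.4e-06
= 5.9495e-26 N^2/Hz
Step 2: F_noise = sqrt(5.9495e-26)
F_noise = 2.44e-13 N/sqrt(Hz)


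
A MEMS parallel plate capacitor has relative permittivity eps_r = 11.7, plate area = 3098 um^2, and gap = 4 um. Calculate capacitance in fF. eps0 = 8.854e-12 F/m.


Step 1: Convert area to m^2: A = 3098e-12 m^2
Step 2: Convert gap to m: d = 4e-6 m
Step 3: C = eps0 * eps_r * A / d
C = 8.854e-12 * 11.7 * 3098e-12 / 4e-6
Step 4: Convert to fF (multiply by 1e15).
C = 80.23 fF


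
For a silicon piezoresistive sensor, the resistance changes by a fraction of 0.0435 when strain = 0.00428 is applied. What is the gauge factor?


Step 1: Identify values.
dR/R = 0.0435, strain = 0.00428
Step 2: GF = (dR/R) / strain = 0.0435 / 0.00428
GF = 10.2


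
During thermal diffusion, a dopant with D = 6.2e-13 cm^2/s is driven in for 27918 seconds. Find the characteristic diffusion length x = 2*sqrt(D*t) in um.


Step 1: Compute D*t = 6.2e-13 * 27918 = 1.730916e-08 cm^2
Step 2: sqrt(D*t) = 1.31564e-04 cm
Step 3: x = 2 * 1.31564e-04 cm = 2.63128e-04 cm
Step 4: Convert to um (1 cm = 1e4 um): x = 2.631 um


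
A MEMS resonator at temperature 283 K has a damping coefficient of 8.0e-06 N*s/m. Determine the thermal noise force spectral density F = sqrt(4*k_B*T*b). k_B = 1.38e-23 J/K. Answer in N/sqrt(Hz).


Step 1: Compute 4 * k_B * T * b
= 4 * 1.38e-23 * 283 * 8.0e-06
= 1.2497e-25 N^2/Hz
Step 2: F_noise = sqrt(1.2497e-25)
F_noise = 3.54e-13 N/sqrt(Hz)


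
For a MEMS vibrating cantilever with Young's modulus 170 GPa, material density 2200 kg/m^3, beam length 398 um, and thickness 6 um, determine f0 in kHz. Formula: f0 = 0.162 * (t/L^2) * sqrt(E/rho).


Step 1: Convert units to SI.
t_SI = 6e-6 m, L_SI = 398e-6 m
Step 2: Calculate sqrt(E/rho).
sqrt(170e9 / 2200) = 8790.49 m/s
Step 3: Compute f0.
f0 = 0.162 * 6e-6 / (398e-6)^2 * 8790.49 = 53940.3 Hz = 53.94 kHz


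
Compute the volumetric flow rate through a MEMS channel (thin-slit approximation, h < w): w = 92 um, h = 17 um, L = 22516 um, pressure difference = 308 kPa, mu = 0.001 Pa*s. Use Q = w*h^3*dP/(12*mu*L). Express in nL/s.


Step 1: Convert all dimensions to SI (meters).
w = 92e-6 m, h = 17e-6 m, L = 22516e-6 m, dP = 308e3 Pa
Step 2: Q = w * h^3 * dP / (12 * mu * L)
Q = 92e-6 * (17e-6)^3 * 308e3 / (12 * 0.001 * 22516e-6) = 5.1524386e-10 m^3/s
Step 3: Convert Q from m^3/s to nL/s (1 m^3 = 1e12 nL, so multiply by 1e12).
Q = 515.244 nL/s


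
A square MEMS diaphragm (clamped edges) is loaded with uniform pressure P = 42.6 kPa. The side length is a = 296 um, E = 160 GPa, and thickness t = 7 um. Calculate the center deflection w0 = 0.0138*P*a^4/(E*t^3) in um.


Step 1: Convert pressure to compatible units (E is in GPa, so P in GPa).
P = 42.6 kPa = 42.6e-6 GPa
Step 2: Compute numerator: 0.0138 * P * a^4.
a^4 = 296^4 = 7676563456
numerator = 0.0138 * 42.6e-6 * 7676563456 = 4.5129e+03
Step 3: Compute denominator: E * t^3 = 160 * 7^3 = 54880
Step 4: w0 = numerator / denominator = 4.5129e+03 / 54880 = 0.0822 um


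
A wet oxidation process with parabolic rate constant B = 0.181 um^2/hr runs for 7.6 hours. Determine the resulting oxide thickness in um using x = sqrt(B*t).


Step 1: Compute B*t = 0.181 * 7.6 = 1.3756
Step 2: x = sqrt(1.3756)
x = 1.173 um


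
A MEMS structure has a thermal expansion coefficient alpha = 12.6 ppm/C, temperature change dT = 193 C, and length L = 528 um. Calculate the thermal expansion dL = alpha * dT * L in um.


Step 1: Convert CTE: alpha = 12.6 ppm/C = 12.6e-6 /C
Step 2: dL = 12.6e-6 * 193 * 528
dL = 1.284 um


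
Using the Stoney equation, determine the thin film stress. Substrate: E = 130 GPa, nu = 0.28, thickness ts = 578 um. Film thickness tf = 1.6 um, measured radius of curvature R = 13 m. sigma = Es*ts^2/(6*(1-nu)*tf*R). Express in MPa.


Step 1: Compute numerator: Es * ts^2 = 130 * 578^2 = 43430920 (GPa*um^2)
Step 2: Compute denominator (R in um): 6*(1-nu)*tf*R = 6*0.72*1.6*13e6 = 89856000.0 (um^2)
Step 3: sigma (GPa) = 43430920 / 89856000.0 = 4.83339e-01 GPa
Step 4: Convert to MPa (x1000): sigma = 483.3 MPa


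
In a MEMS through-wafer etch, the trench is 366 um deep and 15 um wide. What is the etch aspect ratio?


Step 1: AR = depth / width
Step 2: AR = 366 / 15
AR = 24.4


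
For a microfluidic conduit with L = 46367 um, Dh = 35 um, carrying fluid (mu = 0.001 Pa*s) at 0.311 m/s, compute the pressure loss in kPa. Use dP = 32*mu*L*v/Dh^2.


Step 1: Convert to SI: L = 46367e-6 m, Dh = 35e-6 m
Step 2: dP = 32 * 0.001 * 46367e-6 * 0.311 / (35e-6)^2
Step 3: dP = 376689.29 Pa
Step 4: Convert to kPa: dP = 376.69 kPa


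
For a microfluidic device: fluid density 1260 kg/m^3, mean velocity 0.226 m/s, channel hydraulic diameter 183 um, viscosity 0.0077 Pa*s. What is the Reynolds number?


Step 1: Convert Dh to meters: Dh = 183e-6 m
Step 2: Re = rho * v * Dh / mu
Re = 1260 * 0.226 * 183e-6 / 0.0077
Re = 6.768


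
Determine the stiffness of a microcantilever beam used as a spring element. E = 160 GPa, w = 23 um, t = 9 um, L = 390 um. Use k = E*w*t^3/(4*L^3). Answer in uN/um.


Step 1: Convert E to consistent units (1 GPa = 1000 uN/um^2).
E = 160 GPa = 160000 uN/um^2
Step 2: Compute t^3 = 9^3 = 729
Step 3: Compute L^3 = 390^3 = 59319000
Step 4: k = 160000 * 23 * 729 / (4 * 59319000)
k = 11.3063 uN/um


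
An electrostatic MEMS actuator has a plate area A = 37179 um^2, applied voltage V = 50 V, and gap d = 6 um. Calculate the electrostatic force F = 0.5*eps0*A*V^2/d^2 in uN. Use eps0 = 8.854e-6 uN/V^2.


Step 1: Identify parameters.
eps0 = 8.854e-6 uN/V^2, A = 37179 um^2, V = 50 V, d = 6 um
Step 2: Compute V^2 = 50^2 = 2500
Step 3: Compute d^2 = 6^2 = 36
Step 4: F = 0.5 * 8.854e-6 * 37179 * 2500 / 36
F = 11.43 uN


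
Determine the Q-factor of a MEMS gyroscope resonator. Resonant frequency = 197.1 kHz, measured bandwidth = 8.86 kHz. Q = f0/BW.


Step 1: Q = f0 / bandwidth
Step 2: Q = 197.1 / 8.86
Q = 22.2


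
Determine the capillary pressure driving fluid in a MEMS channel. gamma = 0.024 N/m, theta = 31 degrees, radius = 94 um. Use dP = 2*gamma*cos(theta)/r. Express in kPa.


Step 1: cos(31 deg) = 0.8572
Step 2: Convert r to m: r = 94e-6 m
Step 3: dP = 2 * 0.024 * 0.8572 / 94e-6 = 437.7 Pa
Step 4: Convert Pa to kPa (divide by 1000).
dP = 0.44 kPa


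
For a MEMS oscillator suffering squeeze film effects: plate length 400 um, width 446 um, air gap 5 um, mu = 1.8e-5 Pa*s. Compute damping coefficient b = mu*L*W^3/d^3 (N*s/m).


Step 1: Convert to SI.
L = 400e-6 m, W = 446e-6 m, d = 5e-6 m
Step 2: W^3 = (446e-6)^3 = 8.87e-11 m^3
Step 3: d^3 = (5e-6)^3 = 1.25e-16 m^3
Step 4: b = 1.8e-5 * 400e-6 * 8.87e-11 / 1.25e-16
b = 5.11e-03 N*s/m


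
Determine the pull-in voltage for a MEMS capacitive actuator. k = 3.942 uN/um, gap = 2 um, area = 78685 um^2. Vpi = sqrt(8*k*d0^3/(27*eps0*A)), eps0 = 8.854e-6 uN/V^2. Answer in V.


Step 1: Compute numerator: 8 * k * d0^3 = 8 * 3.942 * 2^3 = 252.288
Step 2: Compute denominator: 27 * eps0 * A = 27 * 8.854e-6 * 78685 = 18.810279
Step 3: Vpi = sqrt(252.288 / 18.810279)
Vpi = 3.66 V


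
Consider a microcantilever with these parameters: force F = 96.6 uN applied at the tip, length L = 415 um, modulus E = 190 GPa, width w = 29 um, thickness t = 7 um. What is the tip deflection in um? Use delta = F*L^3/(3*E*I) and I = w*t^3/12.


Step 1: Calculate the second moment of area.
I = w * t^3 / 12 = 29 * 7^3 / 12 = 828.9167 um^4
Step 2: Convert E to consistent units (1 GPa = 1000 uN/um^2).
E = 190 GPa = 190000 uN/um^2
Step 3: Calculate tip deflection.
delta = F * L^3 / (3 * E * I)
delta = 96.6 * 415^3 / (3 * 190000 * 828.9167)
delta = 14.6129 um
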